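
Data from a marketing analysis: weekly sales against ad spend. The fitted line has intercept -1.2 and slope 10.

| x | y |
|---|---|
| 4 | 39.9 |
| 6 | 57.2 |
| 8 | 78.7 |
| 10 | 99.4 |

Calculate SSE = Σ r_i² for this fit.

SSE = 4.14

x=4: ŷ = -1.2 + 10·4 = 38.8; r = 39.9 − 38.8 = 1.1
x=6: ŷ = -1.2 + 10·6 = 58.8; r = 57.2 − 58.8 = -1.6
x=8: ŷ = -1.2 + 10·8 = 78.8; r = 78.7 − 78.8 = -0.1
x=10: ŷ = -1.2 + 10·10 = 98.8; r = 99.4 − 98.8 = 0.6
SSE = 1.21 + 2.56 + 0.01 + 0.36 = 4.14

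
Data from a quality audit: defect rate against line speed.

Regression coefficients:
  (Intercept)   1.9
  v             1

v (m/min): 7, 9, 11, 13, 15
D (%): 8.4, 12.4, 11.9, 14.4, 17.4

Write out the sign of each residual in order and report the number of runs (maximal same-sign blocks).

4 runs

v=7: D̂ = 1.9 + 7 = 8.9; r = 8.4 − 8.9 = -0.5
v=9: D̂ = 1.9 + 9 = 10.9; r = 12.4 − 10.9 = 1.5
v=11: D̂ = 1.9 + 11 = 12.9; r = 11.9 − 12.9 = -1
v=13: D̂ = 1.9 + 13 = 14.9; r = 14.4 − 14.9 = -0.5
v=15: D̂ = 1.9 + 15 = 16.9; r = 17.4 − 16.9 = 0.5
Signs: − + − − +
Runs: −×1, +×1, −×2, +×1 → 4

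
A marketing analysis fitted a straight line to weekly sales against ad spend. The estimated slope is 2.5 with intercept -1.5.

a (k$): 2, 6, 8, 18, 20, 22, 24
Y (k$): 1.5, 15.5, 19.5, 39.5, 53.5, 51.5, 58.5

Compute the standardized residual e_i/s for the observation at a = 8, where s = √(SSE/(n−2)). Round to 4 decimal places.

0.3043

a=2: Ŷ = -1.5 + 2.5·2 = 3.5; e = 1.5 − 3.5 = -2
a=6: Ŷ = -1.5 + 2.5·6 = 13.5; e = 15.5 − 13.5 = 2
a=8: Ŷ = -1.5 + 2.5·8 = 18.5; e = 19.5 − 18.5 = 1
a=18: Ŷ = -1.5 + 2.5·18 = 43.5; e = 39.5 − 43.5 = -4
a=20: Ŷ = -1.5 + 2.5·20 = 48.5; e = 53.5 − 48.5 = 5
a=22: Ŷ = -1.5 + 2.5·22 = 53.5; e = 51.5 − 53.5 = -2
a=24: Ŷ = -1.5 + 2.5·24 = 58.5; e = 58.5 − 58.5 = 0
SSE = 4 + 4 + 1 + 16 + 25 + 4 + 0 = 54
s = √(54/5) = 3.28634
e/s = 1 / 3.28634 = 0.3043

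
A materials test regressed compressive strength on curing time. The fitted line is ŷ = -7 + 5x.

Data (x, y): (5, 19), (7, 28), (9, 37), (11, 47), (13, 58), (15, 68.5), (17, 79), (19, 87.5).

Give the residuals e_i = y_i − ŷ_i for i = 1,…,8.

1, 0, -1, -1, 0, 0.5, 1, -0.5

x=5: ŷ = -7 + 5·5 = 18; e = 19 − 18 = 1
x=7: ŷ = -7 + 5·7 = 28; e = 28 − 28 = 0
x=9: ŷ = -7 + 5·9 = 38; e = 37 − 38 = -1
x=11: ŷ = -7 + 5·11 = 48; e = 47 − 48 = -1
x=13: ŷ = -7 + 5·13 = 58; e = 58 − 58 = 0
x=15: ŷ = -7 + 5·15 = 68; e = 68.5 − 68 = 0.5
x=17: ŷ = -7 + 5·17 = 78; e = 79 − 78 = 1
x=19: ŷ = -7 + 5·19 = 88; e = 87.5 − 88 = -0.5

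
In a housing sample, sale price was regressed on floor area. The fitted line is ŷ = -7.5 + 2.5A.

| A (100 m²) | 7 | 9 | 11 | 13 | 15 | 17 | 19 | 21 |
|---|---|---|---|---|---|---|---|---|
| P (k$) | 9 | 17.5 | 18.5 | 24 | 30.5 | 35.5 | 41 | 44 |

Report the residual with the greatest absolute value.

A=7: ŷ = -7.5 + 2.5·7 = 10; e = 9 − 10 = -1
A=9: ŷ = -7.5 + 2.5·9 = 15; e = 17.5 − 15 = 2.5
A=11: ŷ = -7.5 + 2.5·11 = 20; e = 18.5 − 20 = -1.5
A=13: ŷ = -7.5 + 2.5·13 = 25; e = 24 − 25 = -1
A=15: ŷ = -7.5 + 2.5·15 = 30; e = 30.5 − 30 = 0.5
A=17: ŷ = -7.5 + 2.5·17 = 35; e = 35.5 − 35 = 0.5
A=19: ŷ = -7.5 + 2.5·19 = 40; e = 41 − 40 = 1
A=21: ŷ = -7.5 + 2.5·21 = 45; e = 44 − 45 = -1
Largest |e| is 2.5 at A = 9, residual 2.5.

e = 2.5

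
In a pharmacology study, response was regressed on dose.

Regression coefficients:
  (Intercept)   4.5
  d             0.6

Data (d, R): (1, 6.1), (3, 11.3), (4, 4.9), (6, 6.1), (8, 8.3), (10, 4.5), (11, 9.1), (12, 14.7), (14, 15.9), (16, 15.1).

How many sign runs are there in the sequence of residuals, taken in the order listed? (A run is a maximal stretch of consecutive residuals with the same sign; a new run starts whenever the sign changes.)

d=1: R̂ = 4.5 + 0.6·1 = 5.1; e = 6.1 − 5.1 = 1
d=3: R̂ = 4.5 + 0.6·3 = 6.3; e = 11.3 − 6.3 = 5
d=4: R̂ = 4.5 + 0.6·4 = 6.9; e = 4.9 − 6.9 = -2
d=6: R̂ = 4.5 + 0.6·6 = 8.1; e = 6.1 − 8.1 = -2
d=8: R̂ = 4.5 + 0.6·8 = 9.3; e = 8.3 − 9.3 = -1
d=10: R̂ = 4.5 + 0.6·10 = 10.5; e = 4.5 − 10.5 = -6
d=11: R̂ = 4.5 + 0.6·11 = 11.1; e = 9.1 − 11.1 = -2
d=12: R̂ = 4.5 + 0.6·12 = 11.7; e = 14.7 − 11.7 = 3
d=14: R̂ = 4.5 + 0.6·14 = 12.9; e = 15.9 − 12.9 = 3
d=16: R̂ = 4.5 + 0.6·16 = 14.1; e = 15.1 − 14.1 = 1
Signs: + + − − − − − + + +
Runs: +×2, −×5, +×3 → 3

3 runs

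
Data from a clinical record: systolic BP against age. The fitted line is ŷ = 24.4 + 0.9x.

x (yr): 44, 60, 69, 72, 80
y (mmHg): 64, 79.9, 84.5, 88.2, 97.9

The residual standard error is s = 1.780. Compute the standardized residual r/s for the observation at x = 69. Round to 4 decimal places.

ŷ = 24.4 + 0.9·69 = 86.5
r = 84.5 − 86.5 = -2
r/s = -2 / 1.780 = -1.1236

-1.1236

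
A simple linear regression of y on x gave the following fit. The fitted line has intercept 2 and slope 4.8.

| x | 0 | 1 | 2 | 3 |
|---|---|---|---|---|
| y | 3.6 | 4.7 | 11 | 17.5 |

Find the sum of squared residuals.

SSE = 8.54

x=0: ŷ = 2 + 4.8·0 = 2; r = 3.6 − 2 = 1.6
x=1: ŷ = 2 + 4.8·1 = 6.8; r = 4.7 − 6.8 = -2.1
x=2: ŷ = 2 + 4.8·2 = 11.6; r = 11 − 11.6 = -0.6
x=3: ŷ = 2 + 4.8·3 = 16.4; r = 17.5 − 16.4 = 1.1
SSE = 2.56 + 4.41 + 0.36 + 1.21 = 8.54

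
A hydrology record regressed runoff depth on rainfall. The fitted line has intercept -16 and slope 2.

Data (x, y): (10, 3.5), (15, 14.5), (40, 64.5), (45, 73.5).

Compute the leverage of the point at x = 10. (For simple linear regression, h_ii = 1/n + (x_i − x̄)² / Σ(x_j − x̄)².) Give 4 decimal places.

h = 0.5811

x̄ = (10 + 15 + 40 + 45)/4 = 27.5
Σ(x − x̄)² = 306.25 + 156.25 + 156.25 + 306.25 = 925
h = 1/4 + (-17.5)²/925 = 0.25 + 0.331081 = 0.5811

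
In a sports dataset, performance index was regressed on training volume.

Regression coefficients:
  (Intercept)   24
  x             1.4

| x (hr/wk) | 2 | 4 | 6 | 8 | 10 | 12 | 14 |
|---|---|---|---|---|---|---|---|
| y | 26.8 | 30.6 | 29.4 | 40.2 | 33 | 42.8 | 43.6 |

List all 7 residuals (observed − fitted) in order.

0, 1, -3, 5, -5, 2, 0

x=2: ŷ = 24 + 1.4·2 = 26.8; r = 26.8 − 26.8 = 0
x=4: ŷ = 24 + 1.4·4 = 29.6; r = 30.6 − 29.6 = 1
x=6: ŷ = 24 + 1.4·6 = 32.4; r = 29.4 − 32.4 = -3
x=8: ŷ = 24 + 1.4·8 = 35.2; r = 40.2 − 35.2 = 5
x=10: ŷ = 24 + 1.4·10 = 38; r = 33 − 38 = -5
x=12: ŷ = 24 + 1.4·12 = 40.8; r = 42.8 − 40.8 = 2
x=14: ŷ = 24 + 1.4·14 = 43.6; r = 43.6 − 43.6 = 0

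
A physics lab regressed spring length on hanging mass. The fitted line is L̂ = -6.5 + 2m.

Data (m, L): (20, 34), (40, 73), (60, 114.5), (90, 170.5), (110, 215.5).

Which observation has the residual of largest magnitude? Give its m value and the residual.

m = 90, e = -3

m=20: L̂ = -6.5 + 2·20 = 33.5; e = 34 − 33.5 = 0.5
m=40: L̂ = -6.5 + 2·40 = 73.5; e = 73 − 73.5 = -0.5
m=60: L̂ = -6.5 + 2·60 = 113.5; e = 114.5 − 113.5 = 1
m=90: L̂ = -6.5 + 2·90 = 173.5; e = 170.5 − 173.5 = -3
m=110: L̂ = -6.5 + 2·110 = 213.5; e = 215.5 − 213.5 = 2
Largest |e| is 3 at m = 90, residual -3.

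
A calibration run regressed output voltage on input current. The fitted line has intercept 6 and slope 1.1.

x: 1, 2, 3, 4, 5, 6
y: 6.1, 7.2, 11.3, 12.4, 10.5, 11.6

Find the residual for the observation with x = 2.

r = -1

ŷ = 6 + 1.1·2 = 8.2
r = 7.2 − 8.2 = -1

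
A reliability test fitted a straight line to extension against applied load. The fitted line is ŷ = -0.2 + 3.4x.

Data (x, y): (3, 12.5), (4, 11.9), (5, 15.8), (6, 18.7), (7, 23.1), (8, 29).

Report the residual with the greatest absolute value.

x=3: ŷ = -0.2 + 3.4·3 = 10; r = 12.5 − 10 = 2.5
x=4: ŷ = -0.2 + 3.4·4 = 13.4; r = 11.9 − 13.4 = -1.5
x=5: ŷ = -0.2 + 3.4·5 = 16.8; r = 15.8 − 16.8 = -1
x=6: ŷ = -0.2 + 3.4·6 = 20.2; r = 18.7 − 20.2 = -1.5
x=7: ŷ = -0.2 + 3.4·7 = 23.6; r = 23.1 − 23.6 = -0.5
x=8: ŷ = -0.2 + 3.4·8 = 27; r = 29 − 27 = 2
Largest |r| is 2.5 at x = 3, residual 2.5.

r = 2.5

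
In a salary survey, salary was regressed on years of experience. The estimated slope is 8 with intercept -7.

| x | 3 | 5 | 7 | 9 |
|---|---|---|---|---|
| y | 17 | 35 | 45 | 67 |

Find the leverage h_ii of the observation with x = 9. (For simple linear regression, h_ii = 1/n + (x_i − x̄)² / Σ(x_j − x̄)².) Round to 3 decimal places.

x̄ = (3 + 5 + 7 + 9)/4 = 6
Σ(x − x̄)² = 9 + 1 + 1 + 9 = 20
h = 1/4 + (3)²/20 = 0.25 + 0.45 = 0.700

h = 0.700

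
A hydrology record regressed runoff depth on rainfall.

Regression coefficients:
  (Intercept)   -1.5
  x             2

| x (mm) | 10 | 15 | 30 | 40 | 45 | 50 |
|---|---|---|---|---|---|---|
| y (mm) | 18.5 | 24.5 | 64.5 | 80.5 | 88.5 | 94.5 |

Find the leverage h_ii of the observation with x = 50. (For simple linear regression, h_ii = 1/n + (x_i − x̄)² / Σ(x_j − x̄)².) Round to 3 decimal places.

h = 0.419

x̄ = (10 + 15 + 30 + 40 + 45 + 50)/6 = 31.6667
Σ(x − x̄)² = 469.444 + 277.778 + 2.77778 + 69.4444 + 177.778 + 336.111 = 1333.33
h = 1/6 + (18.3333)²/1333.33 = 0.166667 + 0.252083 = 0.419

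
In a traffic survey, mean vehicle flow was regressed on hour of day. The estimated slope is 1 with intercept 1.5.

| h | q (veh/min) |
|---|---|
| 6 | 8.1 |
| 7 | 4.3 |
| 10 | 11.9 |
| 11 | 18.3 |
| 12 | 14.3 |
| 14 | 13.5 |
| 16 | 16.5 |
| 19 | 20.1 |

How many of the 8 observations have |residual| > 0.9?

4

h=6: q̂ = 1.5 + 6 = 7.5; e = 8.1 − 7.5 = 0.6
h=7: q̂ = 1.5 + 7 = 8.5; e = 4.3 − 8.5 = -4.2
h=10: q̂ = 1.5 + 10 = 11.5; e = 11.9 − 11.5 = 0.4
h=11: q̂ = 1.5 + 11 = 12.5; e = 18.3 − 12.5 = 5.8
h=12: q̂ = 1.5 + 12 = 13.5; e = 14.3 − 13.5 = 0.8
h=14: q̂ = 1.5 + 14 = 15.5; e = 13.5 − 15.5 = -2
h=16: q̂ = 1.5 + 16 = 17.5; e = 16.5 − 17.5 = -1
h=19: q̂ = 1.5 + 19 = 20.5; e = 20.1 − 20.5 = -0.4
|e| > 0.9: h=7 (|e|=4.2), h=11 (|e|=5.8), h=14 (|e|=2), h=16 (|e|=1) → 4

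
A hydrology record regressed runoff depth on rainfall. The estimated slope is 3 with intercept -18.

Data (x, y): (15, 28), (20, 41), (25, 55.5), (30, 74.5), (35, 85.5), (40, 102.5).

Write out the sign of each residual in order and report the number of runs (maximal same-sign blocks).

5 runs

x=15: ŷ = -18 + 3·15 = 27; r = 28 − 27 = 1
x=20: ŷ = -18 + 3·20 = 42; r = 41 − 42 = -1
x=25: ŷ = -18 + 3·25 = 57; r = 55.5 − 57 = -1.5
x=30: ŷ = -18 + 3·30 = 72; r = 74.5 − 72 = 2.5
x=35: ŷ = -18 + 3·35 = 87; r = 85.5 − 87 = -1.5
x=40: ŷ = -18 + 3·40 = 102; r = 102.5 − 102 = 0.5
Signs: + − − + − +
Runs: +×1, −×2, +×1, −×1, +×1 → 5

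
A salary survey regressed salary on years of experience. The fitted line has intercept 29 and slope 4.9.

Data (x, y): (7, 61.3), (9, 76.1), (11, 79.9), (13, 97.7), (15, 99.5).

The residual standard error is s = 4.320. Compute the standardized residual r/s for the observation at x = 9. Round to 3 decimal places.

ŷ = 29 + 4.9·9 = 73.1
r = 76.1 − 73.1 = 3
r/s = 3 / 4.320 = 0.694

0.694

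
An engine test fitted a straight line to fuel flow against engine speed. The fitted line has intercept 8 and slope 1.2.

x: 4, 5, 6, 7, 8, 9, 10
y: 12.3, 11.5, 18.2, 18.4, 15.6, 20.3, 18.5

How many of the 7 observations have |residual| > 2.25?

2

x=4: ŷ = 8 + 1.2·4 = 12.8; e = 12.3 − 12.8 = -0.5
x=5: ŷ = 8 + 1.2·5 = 14; e = 11.5 − 14 = -2.5
x=6: ŷ = 8 + 1.2·6 = 15.2; e = 18.2 − 15.2 = 3
x=7: ŷ = 8 + 1.2·7 = 16.4; e = 18.4 − 16.4 = 2
x=8: ŷ = 8 + 1.2·8 = 17.6; e = 15.6 − 17.6 = -2
x=9: ŷ = 8 + 1.2·9 = 18.8; e = 20.3 − 18.8 = 1.5
x=10: ŷ = 8 + 1.2·10 = 20; e = 18.5 − 20 = -1.5
|e| > 2.25: x=5 (|e|=2.5), x=6 (|e|=3) → 2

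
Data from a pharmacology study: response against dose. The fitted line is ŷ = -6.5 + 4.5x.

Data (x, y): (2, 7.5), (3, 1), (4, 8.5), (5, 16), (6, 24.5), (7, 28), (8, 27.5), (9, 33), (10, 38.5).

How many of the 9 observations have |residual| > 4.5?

2

x=2: ŷ = -6.5 + 4.5·2 = 2.5; e = 7.5 − 2.5 = 5
x=3: ŷ = -6.5 + 4.5·3 = 7; e = 1 − 7 = -6
x=4: ŷ = -6.5 + 4.5·4 = 11.5; e = 8.5 − 11.5 = -3
x=5: ŷ = -6.5 + 4.5·5 = 16; e = 16 − 16 = 0
x=6: ŷ = -6.5 + 4.5·6 = 20.5; e = 24.5 − 20.5 = 4
x=7: ŷ = -6.5 + 4.5·7 = 25; e = 28 − 25 = 3
x=8: ŷ = -6.5 + 4.5·8 = 29.5; e = 27.5 − 29.5 = -2
x=9: ŷ = -6.5 + 4.5·9 = 34; e = 33 − 34 = -1
x=10: ŷ = -6.5 + 4.5·10 = 38.5; e = 38.5 − 38.5 = 0
|e| > 4.5: x=2 (|e|=5), x=3 (|e|=6) → 2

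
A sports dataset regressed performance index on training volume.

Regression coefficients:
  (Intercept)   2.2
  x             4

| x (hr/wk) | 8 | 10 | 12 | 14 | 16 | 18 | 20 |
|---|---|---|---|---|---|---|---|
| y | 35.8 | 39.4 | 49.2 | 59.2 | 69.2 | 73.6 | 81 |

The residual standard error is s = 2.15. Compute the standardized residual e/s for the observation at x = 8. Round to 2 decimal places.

ŷ = 2.2 + 4·8 = 34.2
e = 35.8 − 34.2 = 1.6
e/s = 1.6 / 2.15 = 0.74

0.74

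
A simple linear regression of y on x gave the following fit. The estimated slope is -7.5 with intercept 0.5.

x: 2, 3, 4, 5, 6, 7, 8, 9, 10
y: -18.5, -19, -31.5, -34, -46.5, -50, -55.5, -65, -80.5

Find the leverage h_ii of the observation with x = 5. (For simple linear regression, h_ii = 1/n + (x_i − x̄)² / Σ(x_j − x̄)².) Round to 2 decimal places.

x̄ = (2 + 3 + 4 + 5 + 6 + 7 + 8 + 9 + 10)/9 = 6
Σ(x − x̄)² = 16 + 9 + 4 + 1 + 0 + 1 + 4 + 9 + 16 = 60
h = 1/9 + (-1)²/60 = 0.111111 + 0.0166667 = 0.13

h = 0.13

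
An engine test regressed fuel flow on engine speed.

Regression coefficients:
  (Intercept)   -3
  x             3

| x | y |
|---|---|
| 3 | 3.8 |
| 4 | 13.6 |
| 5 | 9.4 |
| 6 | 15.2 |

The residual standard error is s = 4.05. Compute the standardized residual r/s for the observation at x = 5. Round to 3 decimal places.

ŷ = -3 + 3·5 = 12
r = 9.4 − 12 = -2.6
r/s = -2.6 / 4.05 = -0.642

-0.642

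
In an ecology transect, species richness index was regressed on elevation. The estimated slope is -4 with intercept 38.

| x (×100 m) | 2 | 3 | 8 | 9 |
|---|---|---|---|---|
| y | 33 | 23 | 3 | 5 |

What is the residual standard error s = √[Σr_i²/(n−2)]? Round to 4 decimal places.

x=2: ŷ = 38 − 4·2 = 30; r = 33 − 30 = 3
x=3: ŷ = 38 − 4·3 = 26; r = 23 − 26 = -3
x=8: ŷ = 38 − 4·8 = 6; r = 3 − 6 = -3
x=9: ŷ = 38 − 4·9 = 2; r = 5 − 2 = 3
SSE = 9 + 9 + 9 + 9 = 36
s = √(36/2) = √18 ≈ 4.2426

s = 4.2426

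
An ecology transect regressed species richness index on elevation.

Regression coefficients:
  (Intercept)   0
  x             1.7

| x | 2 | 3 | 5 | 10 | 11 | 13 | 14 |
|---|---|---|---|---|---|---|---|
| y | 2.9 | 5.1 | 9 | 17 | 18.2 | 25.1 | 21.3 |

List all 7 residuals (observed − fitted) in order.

x=2: ŷ = 1.7·2 = 3.4; r = 2.9 − 3.4 = -0.5
x=3: ŷ = 1.7·3 = 5.1; r = 5.1 − 5.1 = 0
x=5: ŷ = 1.7·5 = 8.5; r = 9 − 8.5 = 0.5
x=10: ŷ = 1.7·10 = 17; r = 17 − 17 = 0
x=11: ŷ = 1.7·11 = 18.7; r = 18.2 − 18.7 = -0.5
x=13: ŷ = 1.7·13 = 22.1; r = 25.1 − 22.1 = 3
x=14: ŷ = 1.7·14 = 23.8; r = 21.3 − 23.8 = -2.5

-0.5, 0, 0.5, 0, -0.5, 3, -2.5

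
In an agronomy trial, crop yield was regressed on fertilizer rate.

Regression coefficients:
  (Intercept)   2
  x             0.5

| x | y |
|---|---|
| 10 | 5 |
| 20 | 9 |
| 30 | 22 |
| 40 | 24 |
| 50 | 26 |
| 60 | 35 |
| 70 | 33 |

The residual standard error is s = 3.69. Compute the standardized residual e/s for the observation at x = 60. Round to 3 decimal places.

0.813

ŷ = 2 + 0.5·60 = 32
e = 35 − 32 = 3
e/s = 3 / 3.69 = 0.813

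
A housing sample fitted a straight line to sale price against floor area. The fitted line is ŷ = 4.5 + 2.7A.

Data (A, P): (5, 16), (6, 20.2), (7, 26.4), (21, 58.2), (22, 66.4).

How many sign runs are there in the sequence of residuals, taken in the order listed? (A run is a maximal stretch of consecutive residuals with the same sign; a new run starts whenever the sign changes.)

A=5: ŷ = 4.5 + 2.7·5 = 18; r = 16 − 18 = -2
A=6: ŷ = 4.5 + 2.7·6 = 20.7; r = 20.2 − 20.7 = -0.5
A=7: ŷ = 4.5 + 2.7·7 = 23.4; r = 26.4 − 23.4 = 3
A=21: ŷ = 4.5 + 2.7·21 = 61.2; r = 58.2 − 61.2 = -3
A=22: ŷ = 4.5 + 2.7·22 = 63.9; r = 66.4 − 63.9 = 2.5
Signs: − − + − +
Runs: −×2, +×1, −×1, +×1 → 4

4 runs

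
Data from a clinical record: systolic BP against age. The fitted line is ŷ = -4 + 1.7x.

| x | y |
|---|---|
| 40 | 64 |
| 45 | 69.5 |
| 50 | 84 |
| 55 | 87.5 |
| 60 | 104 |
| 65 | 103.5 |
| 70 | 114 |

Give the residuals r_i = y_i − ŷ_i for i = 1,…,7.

0, -3, 3, -2, 6, -3, -1

x=40: ŷ = -4 + 1.7·40 = 64; r = 64 − 64 = 0
x=45: ŷ = -4 + 1.7·45 = 72.5; r = 69.5 − 72.5 = -3
x=50: ŷ = -4 + 1.7·50 = 81; r = 84 − 81 = 3
x=55: ŷ = -4 + 1.7·55 = 89.5; r = 87.5 − 89.5 = -2
x=60: ŷ = -4 + 1.7·60 = 98; r = 104 − 98 = 6
x=65: ŷ = -4 + 1.7·65 = 106.5; r = 103.5 − 106.5 = -3
x=70: ŷ = -4 + 1.7·70 = 115; r = 114 − 115 = -1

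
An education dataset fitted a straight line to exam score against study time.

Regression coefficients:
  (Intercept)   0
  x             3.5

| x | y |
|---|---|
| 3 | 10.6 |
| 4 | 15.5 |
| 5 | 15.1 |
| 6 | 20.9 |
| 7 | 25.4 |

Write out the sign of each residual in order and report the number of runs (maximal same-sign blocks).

3 runs

x=3: ŷ = 3.5·3 = 10.5; e = 10.6 − 10.5 = 0.1
x=4: ŷ = 3.5·4 = 14; e = 15.5 − 14 = 1.5
x=5: ŷ = 3.5·5 = 17.5; e = 15.1 − 17.5 = -2.4
x=6: ŷ = 3.5·6 = 21; e = 20.9 − 21 = -0.1
x=7: ŷ = 3.5·7 = 24.5; e = 25.4 − 24.5 = 0.9
Signs: + + − − +
Runs: +×2, −×2, +×1 → 3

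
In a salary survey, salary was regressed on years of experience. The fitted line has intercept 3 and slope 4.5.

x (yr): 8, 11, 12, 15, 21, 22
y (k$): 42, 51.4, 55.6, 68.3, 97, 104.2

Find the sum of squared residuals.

SSE = 22.1

x=8: ŷ = 3 + 4.5·8 = 39; r = 42 − 39 = 3
x=11: ŷ = 3 + 4.5·11 = 52.5; r = 51.4 − 52.5 = -1.1
x=12: ŷ = 3 + 4.5·12 = 57; r = 55.6 − 57 = -1.4
x=15: ŷ = 3 + 4.5·15 = 70.5; r = 68.3 − 70.5 = -2.2
x=21: ŷ = 3 + 4.5·21 = 97.5; r = 97 − 97.5 = -0.5
x=22: ŷ = 3 + 4.5·22 = 102; r = 104.2 − 102 = 2.2
SSE = 9 + 1.21 + 1.96 + 4.84 + 0.25 + 4.84 = 22.1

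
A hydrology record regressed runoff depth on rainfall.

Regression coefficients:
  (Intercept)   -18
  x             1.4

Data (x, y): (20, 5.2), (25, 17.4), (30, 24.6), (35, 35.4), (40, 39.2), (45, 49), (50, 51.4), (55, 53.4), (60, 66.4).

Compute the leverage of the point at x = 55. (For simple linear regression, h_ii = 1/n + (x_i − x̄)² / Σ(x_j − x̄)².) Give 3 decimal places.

x̄ = (20 + 25 + 30 + 35 + 40 + 45 + 50 + 55 + 60)/9 = 40
Σ(x − x̄)² = 400 + 225 + 100 + 25 + 0 + 25 + 100 + 225 + 400 = 1500
h = 1/9 + (15)²/1500 = 0.111111 + 0.15 = 0.261

h = 0.261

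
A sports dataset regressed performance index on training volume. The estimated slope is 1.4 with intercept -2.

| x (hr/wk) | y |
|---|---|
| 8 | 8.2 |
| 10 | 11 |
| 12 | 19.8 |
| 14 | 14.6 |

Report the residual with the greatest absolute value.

r = 5

x=8: ŷ = -2 + 1.4·8 = 9.2; r = 8.2 − 9.2 = -1
x=10: ŷ = -2 + 1.4·10 = 12; r = 11 − 12 = -1
x=12: ŷ = -2 + 1.4·12 = 14.8; r = 19.8 − 14.8 = 5
x=14: ŷ = -2 + 1.4·14 = 17.6; r = 14.6 − 17.6 = -3
Largest |r| is 5 at x = 12, residual 5.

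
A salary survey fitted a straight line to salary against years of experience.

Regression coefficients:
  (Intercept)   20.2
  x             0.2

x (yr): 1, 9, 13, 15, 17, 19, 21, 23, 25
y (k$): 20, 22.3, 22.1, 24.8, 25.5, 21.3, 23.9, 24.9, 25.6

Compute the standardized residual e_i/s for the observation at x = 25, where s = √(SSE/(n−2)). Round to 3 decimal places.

x=1: ŷ = 20.2 + 0.2·1 = 20.4; e = 20 − 20.4 = -0.4
x=9: ŷ = 20.2 + 0.2·9 = 22; e = 22.3 − 22 = 0.3
x=13: ŷ = 20.2 + 0.2·13 = 22.8; e = 22.1 − 22.8 = -0.7
x=15: ŷ = 20.2 + 0.2·15 = 23.2; e = 24.8 − 23.2 = 1.6
x=17: ŷ = 20.2 + 0.2·17 = 23.6; e = 25.5 − 23.6 = 1.9
x=19: ŷ = 20.2 + 0.2·19 = 24; e = 21.3 − 24 = -2.7
x=21: ŷ = 20.2 + 0.2·21 = 24.4; e = 23.9 − 24.4 = -0.5
x=23: ŷ = 20.2 + 0.2·23 = 24.8; e = 24.9 − 24.8 = 0.1
x=25: ŷ = 20.2 + 0.2·25 = 25.2; e = 25.6 − 25.2 = 0.4
SSE = 0.16 + 0.09 + 0.49 + 2.56 + 3.61 + 7.29 + 0.25 + 0.01 + 0.16 = 14.62
s = √(14.62/7) = 1.44519
e/s = 0.4 / 1.44519 = 0.277

0.277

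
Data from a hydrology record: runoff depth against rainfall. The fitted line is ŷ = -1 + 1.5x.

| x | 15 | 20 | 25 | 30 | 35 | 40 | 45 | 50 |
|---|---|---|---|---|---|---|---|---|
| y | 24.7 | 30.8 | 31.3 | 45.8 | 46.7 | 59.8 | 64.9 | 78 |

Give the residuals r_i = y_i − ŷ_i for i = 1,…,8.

x=15: ŷ = -1 + 1.5·15 = 21.5; r = 24.7 − 21.5 = 3.2
x=20: ŷ = -1 + 1.5·20 = 29; r = 30.8 − 29 = 1.8
x=25: ŷ = -1 + 1.5·25 = 36.5; r = 31.3 − 36.5 = -5.2
x=30: ŷ = -1 + 1.5·30 = 44; r = 45.8 − 44 = 1.8
x=35: ŷ = -1 + 1.5·35 = 51.5; r = 46.7 − 51.5 = -4.8
x=40: ŷ = -1 + 1.5·40 = 59; r = 59.8 − 59 = 0.8
x=45: ŷ = -1 + 1.5·45 = 66.5; r = 64.9 − 66.5 = -1.6
x=50: ŷ = -1 + 1.5·50 = 74; r = 78 − 74 = 4

3.2, 1.8, -5.2, 1.8, -4.8, 0.8, -1.6, 4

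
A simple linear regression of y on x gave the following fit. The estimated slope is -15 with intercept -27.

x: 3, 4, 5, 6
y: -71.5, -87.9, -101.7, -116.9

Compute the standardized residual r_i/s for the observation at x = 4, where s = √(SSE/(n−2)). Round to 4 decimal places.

-1.1818

x=3: ŷ = -27 − 15·3 = -72; r = -71.5 − (-72) = 0.5
x=4: ŷ = -27 − 15·4 = -87; r = -87.9 − (-87) = -0.9
x=5: ŷ = -27 − 15·5 = -102; r = -101.7 − (-102) = 0.3
x=6: ŷ = -27 − 15·6 = -117; r = -116.9 − (-117) = 0.1
SSE = 0.25 + 0.81 + 0.09 + 0.01 = 1.16
s = √(1.16/2) = 0.761577
r/s = -0.9 / 0.761577 = -1.1818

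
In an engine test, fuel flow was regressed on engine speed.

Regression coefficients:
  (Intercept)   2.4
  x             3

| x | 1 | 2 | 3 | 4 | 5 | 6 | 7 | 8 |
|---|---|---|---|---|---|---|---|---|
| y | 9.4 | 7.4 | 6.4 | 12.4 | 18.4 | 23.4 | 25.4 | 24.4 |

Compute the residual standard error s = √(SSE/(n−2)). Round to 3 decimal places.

x=1: ŷ = 2.4 + 3·1 = 5.4; e = 9.4 − 5.4 = 4
x=2: ŷ = 2.4 + 3·2 = 8.4; e = 7.4 − 8.4 = -1
x=3: ŷ = 2.4 + 3·3 = 11.4; e = 6.4 − 11.4 = -5
x=4: ŷ = 2.4 + 3·4 = 14.4; e = 12.4 − 14.4 = -2
x=5: ŷ = 2.4 + 3·5 = 17.4; e = 18.4 − 17.4 = 1
x=6: ŷ = 2.4 + 3·6 = 20.4; e = 23.4 − 20.4 = 3
x=7: ŷ = 2.4 + 3·7 = 23.4; e = 25.4 − 23.4 = 2
x=8: ŷ = 2.4 + 3·8 = 26.4; e = 24.4 − 26.4 = -2
SSE = 16 + 1 + 25 + 4 + 1 + 9 + 4 + 4 = 64
s = √(64/6) = √10.6667 ≈ 3.266

s = 3.266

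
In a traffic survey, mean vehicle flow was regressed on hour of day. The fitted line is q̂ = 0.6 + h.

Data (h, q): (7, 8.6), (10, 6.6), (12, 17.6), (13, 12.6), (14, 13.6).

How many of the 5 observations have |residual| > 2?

h=7: q̂ = 0.6 + 7 = 7.6; e = 8.6 − 7.6 = 1
h=10: q̂ = 0.6 + 10 = 10.6; e = 6.6 − 10.6 = -4
h=12: q̂ = 0.6 + 12 = 12.6; e = 17.6 − 12.6 = 5
h=13: q̂ = 0.6 + 13 = 13.6; e = 12.6 − 13.6 = -1
h=14: q̂ = 0.6 + 14 = 14.6; e = 13.6 − 14.6 = -1
|e| > 2: h=10 (|e|=4), h=12 (|e|=5) → 2

2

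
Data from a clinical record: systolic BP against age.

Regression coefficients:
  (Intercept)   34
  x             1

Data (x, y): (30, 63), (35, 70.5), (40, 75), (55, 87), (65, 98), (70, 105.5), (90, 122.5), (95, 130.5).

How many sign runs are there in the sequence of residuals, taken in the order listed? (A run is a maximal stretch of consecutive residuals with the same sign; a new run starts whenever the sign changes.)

6 runs

x=30: ŷ = 34 + 30 = 64; r = 63 − 64 = -1
x=35: ŷ = 34 + 35 = 69; r = 70.5 − 69 = 1.5
x=40: ŷ = 34 + 40 = 74; r = 75 − 74 = 1
x=55: ŷ = 34 + 55 = 89; r = 87 − 89 = -2
x=65: ŷ = 34 + 65 = 99; r = 98 − 99 = -1
x=70: ŷ = 34 + 70 = 104; r = 105.5 − 104 = 1.5
x=90: ŷ = 34 + 90 = 124; r = 122.5 − 124 = -1.5
x=95: ŷ = 34 + 95 = 129; r = 130.5 − 129 = 1.5
Signs: − + + − − + − +
Runs: −×1, +×2, −×2, +×1, −×1, +×1 → 6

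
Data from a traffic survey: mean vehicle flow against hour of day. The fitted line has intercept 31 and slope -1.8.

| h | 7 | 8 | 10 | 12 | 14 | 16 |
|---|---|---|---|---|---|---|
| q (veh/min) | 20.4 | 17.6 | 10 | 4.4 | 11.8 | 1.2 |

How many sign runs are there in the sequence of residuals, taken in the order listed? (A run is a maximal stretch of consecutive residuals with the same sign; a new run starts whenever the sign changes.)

4 runs

h=7: q̂ = 31 − 1.8·7 = 18.4; e = 20.4 − 18.4 = 2
h=8: q̂ = 31 − 1.8·8 = 16.6; e = 17.6 − 16.6 = 1
h=10: q̂ = 31 − 1.8·10 = 13; e = 10 − 13 = -3
h=12: q̂ = 31 − 1.8·12 = 9.4; e = 4.4 − 9.4 = -5
h=14: q̂ = 31 − 1.8·14 = 5.8; e = 11.8 − 5.8 = 6
h=16: q̂ = 31 − 1.8·16 = 2.2; e = 1.2 − 2.2 = -1
Signs: + + − − + −
Runs: +×2, −×2, +×1, −×1 → 4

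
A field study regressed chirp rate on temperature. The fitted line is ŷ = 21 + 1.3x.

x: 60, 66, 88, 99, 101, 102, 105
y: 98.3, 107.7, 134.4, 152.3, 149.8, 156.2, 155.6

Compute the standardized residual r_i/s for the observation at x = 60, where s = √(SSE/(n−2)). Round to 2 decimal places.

x=60: ŷ = 21 + 1.3·60 = 99; r = 98.3 − 99 = -0.7
x=66: ŷ = 21 + 1.3·66 = 106.8; r = 107.7 − 106.8 = 0.9
x=88: ŷ = 21 + 1.3·88 = 135.4; r = 134.4 − 135.4 = -1
x=99: ŷ = 21 + 1.3·99 = 149.7; r = 152.3 − 149.7 = 2.6
x=101: ŷ = 21 + 1.3·101 = 152.3; r = 149.8 − 152.3 = -2.5
x=102: ŷ = 21 + 1.3·102 = 153.6; r = 156.2 − 153.6 = 2.6
x=105: ŷ = 21 + 1.3·105 = 157.5; r = 155.6 − 157.5 = -1.9
SSE = 0.49 + 0.81 + 1 + 6.76 + 6.25 + 6.76 + 3.61 = 25.68
s = √(25.68/5) = 2.26627
r/s = -0.7 / 2.26627 = -0.31

-0.31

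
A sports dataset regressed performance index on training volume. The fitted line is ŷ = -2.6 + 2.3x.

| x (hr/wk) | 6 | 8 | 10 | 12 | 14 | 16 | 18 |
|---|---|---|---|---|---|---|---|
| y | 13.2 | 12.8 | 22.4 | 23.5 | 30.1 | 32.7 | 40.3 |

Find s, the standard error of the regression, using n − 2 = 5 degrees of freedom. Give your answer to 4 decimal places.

s = 2.1909

x=6: ŷ = -2.6 + 2.3·6 = 11.2; e = 13.2 − 11.2 = 2
x=8: ŷ = -2.6 + 2.3·8 = 15.8; e = 12.8 − 15.8 = -3
x=10: ŷ = -2.6 + 2.3·10 = 20.4; e = 22.4 − 20.4 = 2
x=12: ŷ = -2.6 + 2.3·12 = 25; e = 23.5 − 25 = -1.5
x=14: ŷ = -2.6 + 2.3·14 = 29.6; e = 30.1 − 29.6 = 0.5
x=16: ŷ = -2.6 + 2.3·16 = 34.2; e = 32.7 − 34.2 = -1.5
x=18: ŷ = -2.6 + 2.3·18 = 38.8; e = 40.3 − 38.8 = 1.5
SSE = 4 + 9 + 4 + 2.25 + 0.25 + 2.25 + 2.25 = 24
s = √(24/5) = √4.8 ≈ 2.1909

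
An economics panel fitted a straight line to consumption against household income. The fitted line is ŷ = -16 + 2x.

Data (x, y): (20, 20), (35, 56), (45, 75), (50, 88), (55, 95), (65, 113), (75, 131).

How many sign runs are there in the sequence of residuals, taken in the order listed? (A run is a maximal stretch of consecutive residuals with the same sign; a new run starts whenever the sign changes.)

x=20: ŷ = -16 + 2·20 = 24; r = 20 − 24 = -4
x=35: ŷ = -16 + 2·35 = 54; r = 56 − 54 = 2
x=45: ŷ = -16 + 2·45 = 74; r = 75 − 74 = 1
x=50: ŷ = -16 + 2·50 = 84; r = 88 − 84 = 4
x=55: ŷ = -16 + 2·55 = 94; r = 95 − 94 = 1
x=65: ŷ = -16 + 2·65 = 114; r = 113 − 114 = -1
x=75: ŷ = -16 + 2·75 = 134; r = 131 − 134 = -3
Signs: − + + + + − −
Runs: −×1, +×4, −×2 → 3

3 runs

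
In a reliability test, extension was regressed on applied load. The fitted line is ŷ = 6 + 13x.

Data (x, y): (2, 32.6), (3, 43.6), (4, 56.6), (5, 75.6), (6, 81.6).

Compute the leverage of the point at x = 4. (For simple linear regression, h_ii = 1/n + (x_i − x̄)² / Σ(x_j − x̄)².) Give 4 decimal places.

x̄ = (2 + 3 + 4 + 5 + 6)/5 = 4
Σ(x − x̄)² = 4 + 1 + 0 + 1 + 4 = 10
h = 1/5 + (0)²/10 = 0.2 + 0 = 0.2000

h = 0.2000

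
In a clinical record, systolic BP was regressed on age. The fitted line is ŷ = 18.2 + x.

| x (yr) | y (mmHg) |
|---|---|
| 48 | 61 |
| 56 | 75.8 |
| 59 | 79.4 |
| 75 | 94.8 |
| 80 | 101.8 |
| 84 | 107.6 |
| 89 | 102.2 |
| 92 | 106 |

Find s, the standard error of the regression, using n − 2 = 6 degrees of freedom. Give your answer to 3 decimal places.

x=48: ŷ = 18.2 + 48 = 66.2; r = 61 − 66.2 = -5.2
x=56: ŷ = 18.2 + 56 = 74.2; r = 75.8 − 74.2 = 1.6
x=59: ŷ = 18.2 + 59 = 77.2; r = 79.4 − 77.2 = 2.2
x=75: ŷ = 18.2 + 75 = 93.2; r = 94.8 − 93.2 = 1.6
x=80: ŷ = 18.2 + 80 = 98.2; r = 101.8 − 98.2 = 3.6
x=84: ŷ = 18.2 + 84 = 102.2; r = 107.6 − 102.2 = 5.4
x=89: ŷ = 18.2 + 89 = 107.2; r = 102.2 − 107.2 = -5
x=92: ŷ = 18.2 + 92 = 110.2; r = 106 − 110.2 = -4.2
SSE = 27.04 + 2.56 + 4.84 + 2.56 + 12.96 + 29.16 + 25 + 17.64 = 121.76
s = √(121.76/6) = √20.2933 ≈ 4.505

s = 4.505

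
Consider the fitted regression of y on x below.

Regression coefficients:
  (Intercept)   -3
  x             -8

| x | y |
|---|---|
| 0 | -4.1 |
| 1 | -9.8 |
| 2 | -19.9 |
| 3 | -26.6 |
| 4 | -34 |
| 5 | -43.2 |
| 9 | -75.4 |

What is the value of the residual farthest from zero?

x=0: ŷ = -3 − 8·0 = -3; r = -4.1 − (-3) = -1.1
x=1: ŷ = -3 − 8·1 = -11; r = -9.8 − (-11) = 1.2
x=2: ŷ = -3 − 8·2 = -19; r = -19.9 − (-19) = -0.9
x=3: ŷ = -3 − 8·3 = -27; r = -26.6 − (-27) = 0.4
x=4: ŷ = -3 − 8·4 = -35; r = -34 − (-35) = 1
x=5: ŷ = -3 − 8·5 = -43; r = -43.2 − (-43) = -0.2
x=9: ŷ = -3 − 8·9 = -75; r = -75.4 − (-75) = -0.4
Largest |r| is 1.2 at x = 1, residual 1.2.

r = 1.2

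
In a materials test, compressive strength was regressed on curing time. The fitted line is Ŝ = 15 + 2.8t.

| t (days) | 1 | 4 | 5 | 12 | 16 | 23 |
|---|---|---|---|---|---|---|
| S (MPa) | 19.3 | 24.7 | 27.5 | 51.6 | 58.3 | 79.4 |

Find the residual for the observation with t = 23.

r = 0

Ŝ = 15 + 2.8·23 = 79.4
r = 79.4 − 79.4 = 0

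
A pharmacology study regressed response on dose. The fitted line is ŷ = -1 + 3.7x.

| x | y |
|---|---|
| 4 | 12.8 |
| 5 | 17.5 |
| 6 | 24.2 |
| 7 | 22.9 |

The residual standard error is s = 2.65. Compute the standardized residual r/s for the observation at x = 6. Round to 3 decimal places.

ŷ = -1 + 3.7·6 = 21.2
r = 24.2 − 21.2 = 3
r/s = 3 / 2.65 = 1.132

1.132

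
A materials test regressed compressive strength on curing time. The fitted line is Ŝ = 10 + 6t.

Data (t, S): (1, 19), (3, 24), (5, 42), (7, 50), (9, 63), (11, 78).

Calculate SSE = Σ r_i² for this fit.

SSE = 38

t=1: Ŝ = 10 + 6·1 = 16; r = 19 − 16 = 3
t=3: Ŝ = 10 + 6·3 = 28; r = 24 − 28 = -4
t=5: Ŝ = 10 + 6·5 = 40; r = 42 − 40 = 2
t=7: Ŝ = 10 + 6·7 = 52; r = 50 − 52 = -2
t=9: Ŝ = 10 + 6·9 = 64; r = 63 − 64 = -1
t=11: Ŝ = 10 + 6·11 = 76; r = 78 − 76 = 2
SSE = 9 + 16 + 4 + 4 + 1 + 4 = 38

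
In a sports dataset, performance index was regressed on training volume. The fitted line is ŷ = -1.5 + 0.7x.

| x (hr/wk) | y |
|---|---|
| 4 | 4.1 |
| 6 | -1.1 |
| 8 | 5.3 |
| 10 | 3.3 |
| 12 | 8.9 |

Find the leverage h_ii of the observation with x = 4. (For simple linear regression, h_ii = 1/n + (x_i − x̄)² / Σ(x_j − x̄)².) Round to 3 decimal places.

h = 0.600

x̄ = (4 + 6 + 8 + 10 + 12)/5 = 8
Σ(x − x̄)² = 16 + 4 + 0 + 4 + 16 = 40
h = 1/5 + (-4)²/40 = 0.2 + 0.4 = 0.600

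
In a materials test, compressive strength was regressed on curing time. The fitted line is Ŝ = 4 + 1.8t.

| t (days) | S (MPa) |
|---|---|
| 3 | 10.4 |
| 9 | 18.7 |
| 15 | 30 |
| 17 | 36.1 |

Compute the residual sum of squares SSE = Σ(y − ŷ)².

t=3: Ŝ = 4 + 1.8·3 = 9.4; r = 10.4 − 9.4 = 1
t=9: Ŝ = 4 + 1.8·9 = 20.2; r = 18.7 − 20.2 = -1.5
t=15: Ŝ = 4 + 1.8·15 = 31; r = 30 − 31 = -1
t=17: Ŝ = 4 + 1.8·17 = 34.6; r = 36.1 − 34.6 = 1.5
SSE = 1 + 2.25 + 1 + 2.25 = 6.5

SSE = 6.5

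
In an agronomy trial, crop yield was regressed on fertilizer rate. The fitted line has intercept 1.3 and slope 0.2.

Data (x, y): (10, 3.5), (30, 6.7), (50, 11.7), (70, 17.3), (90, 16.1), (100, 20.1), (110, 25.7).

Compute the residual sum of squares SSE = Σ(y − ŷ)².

SSE = 22

x=10: ŷ = 1.3 + 0.2·10 = 3.3; e = 3.5 − 3.3 = 0.2
x=30: ŷ = 1.3 + 0.2·30 = 7.3; e = 6.7 − 7.3 = -0.6
x=50: ŷ = 1.3 + 0.2·50 = 11.3; e = 11.7 − 11.3 = 0.4
x=70: ŷ = 1.3 + 0.2·70 = 15.3; e = 17.3 − 15.3 = 2
x=90: ŷ = 1.3 + 0.2·90 = 19.3; e = 16.1 − 19.3 = -3.2
x=100: ŷ = 1.3 + 0.2·100 = 21.3; e = 20.1 − 21.3 = -1.2
x=110: ŷ = 1.3 + 0.2·110 = 23.3; e = 25.7 − 23.3 = 2.4
SSE = 0.04 + 0.36 + 0.16 + 4 + 10.24 + 1.44 + 5.76 = 22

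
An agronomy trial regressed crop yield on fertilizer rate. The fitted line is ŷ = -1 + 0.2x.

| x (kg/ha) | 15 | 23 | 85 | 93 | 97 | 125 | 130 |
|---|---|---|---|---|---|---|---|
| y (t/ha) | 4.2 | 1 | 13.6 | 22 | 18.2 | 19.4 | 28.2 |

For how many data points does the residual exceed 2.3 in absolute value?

x=15: ŷ = -1 + 0.2·15 = 2; r = 4.2 − 2 = 2.2
x=23: ŷ = -1 + 0.2·23 = 3.6; r = 1 − 3.6 = -2.6
x=85: ŷ = -1 + 0.2·85 = 16; r = 13.6 − 16 = -2.4
x=93: ŷ = -1 + 0.2·93 = 17.6; r = 22 − 17.6 = 4.4
x=97: ŷ = -1 + 0.2·97 = 18.4; r = 18.2 − 18.4 = -0.2
x=125: ŷ = -1 + 0.2·125 = 24; r = 19.4 − 24 = -4.6
x=130: ŷ = -1 + 0.2·130 = 25; r = 28.2 − 25 = 3.2
|r| > 2.3: x=23 (|r|=2.6), x=85 (|r|=2.4), x=93 (|r|=4.4), x=125 (|r|=4.6), x=130 (|r|=3.2) → 5

5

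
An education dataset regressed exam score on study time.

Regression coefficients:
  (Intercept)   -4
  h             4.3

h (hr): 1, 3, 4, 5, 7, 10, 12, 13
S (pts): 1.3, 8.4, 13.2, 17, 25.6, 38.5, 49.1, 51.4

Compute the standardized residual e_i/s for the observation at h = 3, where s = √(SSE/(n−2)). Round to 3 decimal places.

h=1: Ŝ = -4 + 4.3·1 = 0.3; e = 1.3 − 0.3 = 1
h=3: Ŝ = -4 + 4.3·3 = 8.9; e = 8.4 − 8.9 = -0.5
h=4: Ŝ = -4 + 4.3·4 = 13.2; e = 13.2 − 13.2 = 0
h=5: Ŝ = -4 + 4.3·5 = 17.5; e = 17 − 17.5 = -0.5
h=7: Ŝ = -4 + 4.3·7 = 26.1; e = 25.6 − 26.1 = -0.5
h=10: Ŝ = -4 + 4.3·10 = 39; e = 38.5 − 39 = -0.5
h=12: Ŝ = -4 + 4.3·12 = 47.6; e = 49.1 − 47.6 = 1.5
h=13: Ŝ = -4 + 4.3·13 = 51.9; e = 51.4 − 51.9 = -0.5
SSE = 1 + 0.25 + 0 + 0.25 + 0.25 + 0.25 + 2.25 + 0.25 = 4.5
s = √(4.5/6) = 0.866025
e/s = -0.5 / 0.866025 = -0.577

-0.577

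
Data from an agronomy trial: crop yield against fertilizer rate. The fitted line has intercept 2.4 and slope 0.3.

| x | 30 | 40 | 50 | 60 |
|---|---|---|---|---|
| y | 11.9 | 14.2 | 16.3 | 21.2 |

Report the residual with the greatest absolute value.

x=30: ŷ = 2.4 + 0.3·30 = 11.4; r = 11.9 − 11.4 = 0.5
x=40: ŷ = 2.4 + 0.3·40 = 14.4; r = 14.2 − 14.4 = -0.2
x=50: ŷ = 2.4 + 0.3·50 = 17.4; r = 16.3 − 17.4 = -1.1
x=60: ŷ = 2.4 + 0.3·60 = 20.4; r = 21.2 − 20.4 = 0.8
Largest |r| is 1.1 at x = 50, residual -1.1.

r = -1.1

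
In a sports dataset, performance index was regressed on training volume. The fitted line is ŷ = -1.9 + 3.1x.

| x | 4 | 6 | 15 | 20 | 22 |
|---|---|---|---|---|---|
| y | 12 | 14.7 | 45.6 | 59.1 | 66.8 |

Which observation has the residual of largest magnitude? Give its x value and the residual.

x=4: ŷ = -1.9 + 3.1·4 = 10.5; r = 12 − 10.5 = 1.5
x=6: ŷ = -1.9 + 3.1·6 = 16.7; r = 14.7 − 16.7 = -2
x=15: ŷ = -1.9 + 3.1·15 = 44.6; r = 45.6 − 44.6 = 1
x=20: ŷ = -1.9 + 3.1·20 = 60.1; r = 59.1 − 60.1 = -1
x=22: ŷ = -1.9 + 3.1·22 = 66.3; r = 66.8 − 66.3 = 0.5
Largest |r| is 2 at x = 6, residual -2.

x = 6, r = -2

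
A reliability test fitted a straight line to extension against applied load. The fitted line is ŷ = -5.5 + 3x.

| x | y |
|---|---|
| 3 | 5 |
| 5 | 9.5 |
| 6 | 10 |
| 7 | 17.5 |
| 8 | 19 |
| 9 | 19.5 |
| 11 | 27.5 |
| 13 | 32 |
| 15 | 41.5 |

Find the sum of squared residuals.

SSE = 23

x=3: ŷ = -5.5 + 3·3 = 3.5; r = 5 − 3.5 = 1.5
x=5: ŷ = -5.5 + 3·5 = 9.5; r = 9.5 − 9.5 = 0
x=6: ŷ = -5.5 + 3·6 = 12.5; r = 10 − 12.5 = -2.5
x=7: ŷ = -5.5 + 3·7 = 15.5; r = 17.5 − 15.5 = 2
x=8: ŷ = -5.5 + 3·8 = 18.5; r = 19 − 18.5 = 0.5
x=9: ŷ = -5.5 + 3·9 = 21.5; r = 19.5 − 21.5 = -2
x=11: ŷ = -5.5 + 3·11 = 27.5; r = 27.5 − 27.5 = 0
x=13: ŷ = -5.5 + 3·13 = 33.5; r = 32 − 33.5 = -1.5
x=15: ŷ = -5.5 + 3·15 = 39.5; r = 41.5 − 39.5 = 2
SSE = 2.25 + 0 + 6.25 + 4 + 0.25 + 4 + 0 + 2.25 + 4 = 23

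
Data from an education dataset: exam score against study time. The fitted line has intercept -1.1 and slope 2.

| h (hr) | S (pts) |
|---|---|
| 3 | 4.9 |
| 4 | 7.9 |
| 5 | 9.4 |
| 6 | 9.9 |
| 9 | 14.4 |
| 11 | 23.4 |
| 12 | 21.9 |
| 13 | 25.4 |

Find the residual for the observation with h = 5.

r = 0.5

ŷ = -1.1 + 2·5 = 8.9
r = 9.4 − 8.9 = 0.5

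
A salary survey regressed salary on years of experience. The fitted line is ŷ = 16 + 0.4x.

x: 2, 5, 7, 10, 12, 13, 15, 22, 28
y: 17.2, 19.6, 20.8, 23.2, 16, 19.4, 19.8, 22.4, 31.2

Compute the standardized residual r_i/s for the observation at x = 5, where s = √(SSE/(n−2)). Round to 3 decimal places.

0.507

x=2: ŷ = 16 + 0.4·2 = 16.8; r = 17.2 − 16.8 = 0.4
x=5: ŷ = 16 + 0.4·5 = 18; r = 19.6 − 18 = 1.6
x=7: ŷ = 16 + 0.4·7 = 18.8; r = 20.8 − 18.8 = 2
x=10: ŷ = 16 + 0.4·10 = 20; r = 23.2 − 20 = 3.2
x=12: ŷ = 16 + 0.4·12 = 20.8; r = 16 − 20.8 = -4.8
x=13: ŷ = 16 + 0.4·13 = 21.2; r = 19.4 − 21.2 = -1.8
x=15: ŷ = 16 + 0.4·15 = 22; r = 19.8 − 22 = -2.2
x=22: ŷ = 16 + 0.4·22 = 24.8; r = 22.4 − 24.8 = -2.4
x=28: ŷ = 16 + 0.4·28 = 27.2; r = 31.2 − 27.2 = 4
SSE = 0.16 + 2.56 + 4 + 10.24 + 23.04 + 3.24 + 4.84 + 5.76 + 16 = 69.84
s = √(69.84/7) = 3.15866
r/s = 1.6 / 3.15866 = 0.507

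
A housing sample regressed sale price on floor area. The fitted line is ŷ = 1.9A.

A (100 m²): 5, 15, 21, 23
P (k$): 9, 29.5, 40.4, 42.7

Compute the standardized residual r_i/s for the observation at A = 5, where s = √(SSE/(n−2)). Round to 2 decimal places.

A=5: ŷ = 1.9·5 = 9.5; r = 9 − 9.5 = -0.5
A=15: ŷ = 1.9·15 = 28.5; r = 29.5 − 28.5 = 1
A=21: ŷ = 1.9·21 = 39.9; r = 40.4 − 39.9 = 0.5
A=23: ŷ = 1.9·23 = 43.7; r = 42.7 − 43.7 = -1
SSE = 0.25 + 1 + 0.25 + 1 = 2.5
s = √(2.5/2) = 1.11803
r/s = -0.5 / 1.11803 = -0.45

-0.45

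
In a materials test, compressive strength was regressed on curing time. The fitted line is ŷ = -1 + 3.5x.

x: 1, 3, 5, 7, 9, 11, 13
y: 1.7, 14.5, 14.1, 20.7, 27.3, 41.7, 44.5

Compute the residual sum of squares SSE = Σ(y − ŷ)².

SSE = 67.12

x=1: ŷ = -1 + 3.5·1 = 2.5; r = 1.7 − 2.5 = -0.8
x=3: ŷ = -1 + 3.5·3 = 9.5; r = 14.5 − 9.5 = 5
x=5: ŷ = -1 + 3.5·5 = 16.5; r = 14.1 − 16.5 = -2.4
x=7: ŷ = -1 + 3.5·7 = 23.5; r = 20.7 − 23.5 = -2.8
x=9: ŷ = -1 + 3.5·9 = 30.5; r = 27.3 − 30.5 = -3.2
x=11: ŷ = -1 + 3.5·11 = 37.5; r = 41.7 − 37.5 = 4.2
x=13: ŷ = -1 + 3.5·13 = 44.5; r = 44.5 − 44.5 = 0
SSE = 0.64 + 25 + 5.76 + 7.84 + 10.24 + 17.64 + 0 = 67.12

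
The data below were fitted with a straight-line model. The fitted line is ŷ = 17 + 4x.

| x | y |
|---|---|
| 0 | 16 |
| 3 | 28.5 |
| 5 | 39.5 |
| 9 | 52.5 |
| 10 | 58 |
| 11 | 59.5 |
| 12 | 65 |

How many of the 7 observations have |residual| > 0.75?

x=0: ŷ = 17 + 4·0 = 17; r = 16 − 17 = -1
x=3: ŷ = 17 + 4·3 = 29; r = 28.5 − 29 = -0.5
x=5: ŷ = 17 + 4·5 = 37; r = 39.5 − 37 = 2.5
x=9: ŷ = 17 + 4·9 = 53; r = 52.5 − 53 = -0.5
x=10: ŷ = 17 + 4·10 = 57; r = 58 − 57 = 1
x=11: ŷ = 17 + 4·11 = 61; r = 59.5 − 61 = -1.5
x=12: ŷ = 17 + 4·12 = 65; r = 65 − 65 = 0
|r| > 0.75: x=0 (|r|=1), x=5 (|r|=2.5), x=10 (|r|=1), x=11 (|r|=1.5) → 4

4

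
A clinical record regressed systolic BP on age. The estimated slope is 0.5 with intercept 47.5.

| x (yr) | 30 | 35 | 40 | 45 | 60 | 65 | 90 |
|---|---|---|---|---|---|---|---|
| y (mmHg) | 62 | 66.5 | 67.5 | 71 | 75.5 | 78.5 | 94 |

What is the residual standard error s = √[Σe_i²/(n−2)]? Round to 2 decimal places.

s = 1.55

x=30: ŷ = 47.5 + 0.5·30 = 62.5; e = 62 − 62.5 = -0.5
x=35: ŷ = 47.5 + 0.5·35 = 65; e = 66.5 − 65 = 1.5
x=40: ŷ = 47.5 + 0.5·40 = 67.5; e = 67.5 − 67.5 = 0
x=45: ŷ = 47.5 + 0.5·45 = 70; e = 71 − 70 = 1
x=60: ŷ = 47.5 + 0.5·60 = 77.5; e = 75.5 − 77.5 = -2
x=65: ŷ = 47.5 + 0.5·65 = 80; e = 78.5 − 80 = -1.5
x=90: ŷ = 47.5 + 0.5·90 = 92.5; e = 94 − 92.5 = 1.5
SSE = 0.25 + 2.25 + 0 + 1 + 4 + 2.25 + 2.25 = 12
s = √(12/5) = √2.4 ≈ 1.55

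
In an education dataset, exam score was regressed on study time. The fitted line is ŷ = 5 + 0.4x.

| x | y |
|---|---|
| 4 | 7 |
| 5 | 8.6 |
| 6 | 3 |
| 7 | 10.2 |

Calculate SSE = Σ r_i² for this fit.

x=4: ŷ = 5 + 0.4·4 = 6.6; r = 7 − 6.6 = 0.4
x=5: ŷ = 5 + 0.4·5 = 7; r = 8.6 − 7 = 1.6
x=6: ŷ = 5 + 0.4·6 = 7.4; r = 3 − 7.4 = -4.4
x=7: ŷ = 5 + 0.4·7 = 7.8; r = 10.2 − 7.8 = 2.4
SSE = 0.16 + 2.56 + 19.36 + 5.76 = 27.84

SSE = 27.84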